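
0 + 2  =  2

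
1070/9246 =535/4623 = 0.12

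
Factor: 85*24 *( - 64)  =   - 2^9*3^1*5^1*17^1 = -  130560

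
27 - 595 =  - 568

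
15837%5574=4689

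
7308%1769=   232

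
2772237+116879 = 2889116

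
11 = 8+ 3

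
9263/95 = 97 + 48/95 = 97.51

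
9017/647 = 13  +  606/647 = 13.94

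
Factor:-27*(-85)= 2295 = 3^3* 5^1*17^1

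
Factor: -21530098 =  - 2^1*137^1*78577^1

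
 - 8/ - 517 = 8/517=0.02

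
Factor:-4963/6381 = - 3^ ( - 2)*7^1 = - 7/9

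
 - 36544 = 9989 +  - 46533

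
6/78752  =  3/39376  =  0.00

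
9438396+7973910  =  17412306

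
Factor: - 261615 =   -  3^1*5^1*107^1*163^1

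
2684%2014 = 670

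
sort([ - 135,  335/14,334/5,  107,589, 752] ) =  [-135,335/14, 334/5,107,589,752]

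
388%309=79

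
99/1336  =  99/1336 = 0.07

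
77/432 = 77/432= 0.18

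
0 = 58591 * 0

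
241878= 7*34554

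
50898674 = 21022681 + 29875993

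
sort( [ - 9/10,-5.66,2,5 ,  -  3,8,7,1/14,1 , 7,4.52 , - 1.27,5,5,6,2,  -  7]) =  [ - 7, - 5.66,  -  3, - 1.27, - 9/10,1/14,  1, 2, 2,4.52, 5, 5, 5, 6, 7,7, 8]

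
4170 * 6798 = 28347660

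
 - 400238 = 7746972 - 8147210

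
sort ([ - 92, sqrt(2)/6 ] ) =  [  -  92, sqrt(2)/6]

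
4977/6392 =4977/6392 = 0.78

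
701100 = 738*950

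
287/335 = 287/335 = 0.86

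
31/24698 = 31/24698 = 0.00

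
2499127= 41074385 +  - 38575258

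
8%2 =0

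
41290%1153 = 935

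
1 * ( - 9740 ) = -9740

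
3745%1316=1113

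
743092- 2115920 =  - 1372828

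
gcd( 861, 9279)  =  3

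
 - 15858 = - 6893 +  - 8965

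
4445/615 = 889/123 = 7.23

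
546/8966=273/4483 = 0.06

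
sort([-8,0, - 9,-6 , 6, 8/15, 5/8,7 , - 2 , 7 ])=[- 9,-8,- 6, - 2 , 0,8/15 , 5/8 , 6 , 7, 7]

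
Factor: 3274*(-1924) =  - 6299176 = - 2^3*13^1*37^1* 1637^1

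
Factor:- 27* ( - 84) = 2^2*3^4*7^1 = 2268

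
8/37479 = 8/37479 = 0.00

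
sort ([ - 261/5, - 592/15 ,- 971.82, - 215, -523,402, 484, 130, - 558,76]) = [ - 971.82 , - 558, - 523, - 215 , - 261/5,  -  592/15, 76 , 130, 402, 484] 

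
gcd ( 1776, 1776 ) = 1776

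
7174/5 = 7174/5 = 1434.80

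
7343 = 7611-268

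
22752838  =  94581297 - 71828459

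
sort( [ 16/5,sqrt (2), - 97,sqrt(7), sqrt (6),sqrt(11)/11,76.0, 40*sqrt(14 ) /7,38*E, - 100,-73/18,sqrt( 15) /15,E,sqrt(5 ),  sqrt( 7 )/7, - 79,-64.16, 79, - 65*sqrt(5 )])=[ - 65*sqrt(5), - 100,-97, - 79,-64.16, - 73/18 , sqrt( 15 ) /15,sqrt(11 )/11, sqrt(7 ) /7,sqrt(2 ),sqrt( 5 ),sqrt( 6 ), sqrt(7),E, 16/5, 40*sqrt(14)/7,76.0,79,38*E] 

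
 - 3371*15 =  - 50565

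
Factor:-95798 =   -  2^1*19^1 * 2521^1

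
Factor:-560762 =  - 2^1*17^1* 16493^1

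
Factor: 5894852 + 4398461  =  10293313 = 17^2*35617^1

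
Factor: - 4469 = -41^1 * 109^1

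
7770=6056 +1714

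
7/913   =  7/913 = 0.01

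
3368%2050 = 1318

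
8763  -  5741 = 3022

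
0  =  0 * 47091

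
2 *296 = 592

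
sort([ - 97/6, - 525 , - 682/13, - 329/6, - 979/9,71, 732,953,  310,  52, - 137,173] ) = [ - 525,-137, - 979/9, - 329/6, - 682/13, -97/6, 52,71,  173,310, 732,  953] 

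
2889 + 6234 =9123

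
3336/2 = 1668 = 1668.00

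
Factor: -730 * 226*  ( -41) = 2^2*5^1* 41^1*73^1*113^1 = 6764180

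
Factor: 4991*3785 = 18890935  =  5^1*7^1*23^1*31^1*757^1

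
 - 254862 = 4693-259555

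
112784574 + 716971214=829755788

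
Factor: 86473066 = 2^1*19^1 *2275607^1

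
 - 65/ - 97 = 65/97  =  0.67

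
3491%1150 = 41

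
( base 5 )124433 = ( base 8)11601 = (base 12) 2A81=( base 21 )B6G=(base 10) 4993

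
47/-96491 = -1/2053=- 0.00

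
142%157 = 142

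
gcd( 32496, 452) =4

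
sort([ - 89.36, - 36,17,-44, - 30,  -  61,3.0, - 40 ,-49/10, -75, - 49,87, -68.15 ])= [ - 89.36,-75,  -  68.15,-61, -49, - 44 , -40,  -  36,- 30, - 49/10 , 3.0, 17,87 ]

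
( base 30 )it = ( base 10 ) 569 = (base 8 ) 1071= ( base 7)1442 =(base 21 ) 162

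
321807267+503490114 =825297381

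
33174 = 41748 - 8574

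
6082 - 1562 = 4520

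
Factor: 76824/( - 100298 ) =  - 2^2*3^2 * 47^( - 1 ) = - 36/47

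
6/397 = 6/397=0.02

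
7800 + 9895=17695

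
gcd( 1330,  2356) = 38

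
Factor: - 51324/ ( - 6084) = 329/39 = 3^( - 1 ) * 7^1* 13^( - 1)*47^1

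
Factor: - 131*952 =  - 124712 = - 2^3*7^1*17^1 * 131^1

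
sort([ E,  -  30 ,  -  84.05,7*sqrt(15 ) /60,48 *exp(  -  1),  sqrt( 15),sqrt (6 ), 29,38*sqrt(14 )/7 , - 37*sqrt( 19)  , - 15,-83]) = [- 37*sqrt(19 ), -84.05, -83, - 30,  -  15,7* sqrt ( 15)/60,  sqrt( 6) , E,sqrt( 15) , 48 * exp( - 1), 38*sqrt( 14)/7, 29]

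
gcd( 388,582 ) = 194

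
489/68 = 7 + 13/68 = 7.19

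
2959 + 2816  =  5775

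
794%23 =12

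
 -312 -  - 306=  - 6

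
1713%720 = 273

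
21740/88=5435/22= 247.05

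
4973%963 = 158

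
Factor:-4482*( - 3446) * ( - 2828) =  - 2^4* 3^3*7^1*83^1*101^1*1723^1 = - 43678380816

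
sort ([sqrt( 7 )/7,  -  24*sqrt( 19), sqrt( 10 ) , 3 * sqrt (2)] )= [ - 24 * sqrt(19), sqrt( 7 )/7,sqrt( 10),  3*sqrt(2) ] 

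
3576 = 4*894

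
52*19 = 988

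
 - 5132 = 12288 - 17420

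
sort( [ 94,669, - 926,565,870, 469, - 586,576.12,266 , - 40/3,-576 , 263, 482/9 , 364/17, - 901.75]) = [-926, - 901.75,-586,-576, - 40/3,364/17, 482/9, 94,  263,  266,469 , 565 , 576.12,669 , 870] 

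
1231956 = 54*22814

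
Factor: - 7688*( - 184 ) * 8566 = 12117395072 = 2^7*23^1 * 31^2 *4283^1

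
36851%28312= 8539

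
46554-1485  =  45069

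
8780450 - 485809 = 8294641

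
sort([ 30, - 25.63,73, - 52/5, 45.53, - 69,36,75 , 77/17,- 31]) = [  -  69, - 31, - 25.63,  -  52/5,77/17,30, 36,45.53, 73,75 ]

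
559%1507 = 559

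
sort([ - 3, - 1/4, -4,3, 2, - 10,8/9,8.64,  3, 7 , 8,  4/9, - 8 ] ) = [ - 10 , - 8, - 4, - 3, - 1/4,  4/9, 8/9,2, 3, 3, 7, 8 , 8.64 ] 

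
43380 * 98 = 4251240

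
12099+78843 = 90942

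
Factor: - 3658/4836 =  - 59/78 = - 2^( - 1 )*3^( - 1)*13^(- 1)*59^1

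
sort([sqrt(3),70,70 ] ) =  [ sqrt(3),70,70 ]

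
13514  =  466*29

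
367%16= 15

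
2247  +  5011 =7258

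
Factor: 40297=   59^1*683^1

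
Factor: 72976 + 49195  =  122171  =  7^1*31^1 * 563^1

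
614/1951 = 614/1951 =0.31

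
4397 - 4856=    - 459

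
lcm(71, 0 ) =0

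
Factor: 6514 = 2^1 * 3257^1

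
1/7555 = 1/7555 = 0.00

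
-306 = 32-338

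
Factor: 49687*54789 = 3^1*7^1* 11^1 * 2609^1*4517^1=2722301043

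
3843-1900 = 1943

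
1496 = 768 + 728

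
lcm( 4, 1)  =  4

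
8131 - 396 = 7735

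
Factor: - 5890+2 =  - 5888 = - 2^8*23^1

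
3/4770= 1/1590 =0.00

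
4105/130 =31 + 15/26 =31.58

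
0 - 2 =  - 2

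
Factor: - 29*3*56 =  - 4872 =- 2^3*3^1*7^1*29^1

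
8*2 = 16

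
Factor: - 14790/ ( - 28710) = 3^ ( - 1)*11^( - 1)*17^1 =17/33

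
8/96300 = 2/24075 = 0.00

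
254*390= 99060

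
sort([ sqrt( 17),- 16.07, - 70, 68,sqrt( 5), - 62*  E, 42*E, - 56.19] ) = [ - 62*E , - 70, - 56.19,-16.07,sqrt( 5), sqrt( 17 ), 68, 42* E ]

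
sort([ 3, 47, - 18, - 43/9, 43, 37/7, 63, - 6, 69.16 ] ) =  [ -18, - 6,-43/9, 3, 37/7, 43, 47, 63, 69.16 ]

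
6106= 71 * 86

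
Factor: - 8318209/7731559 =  - 11^(- 1)*1429^1 * 5821^1 * 702869^ ( - 1) 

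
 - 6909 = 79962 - 86871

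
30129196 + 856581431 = 886710627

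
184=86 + 98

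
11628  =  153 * 76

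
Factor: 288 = 2^5*3^2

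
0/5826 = 0   =  0.00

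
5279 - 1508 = 3771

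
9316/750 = 12 + 158/375 = 12.42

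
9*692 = 6228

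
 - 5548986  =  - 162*34253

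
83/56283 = 83/56283  =  0.00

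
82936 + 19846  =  102782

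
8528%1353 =410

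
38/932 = 19/466 =0.04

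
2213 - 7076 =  - 4863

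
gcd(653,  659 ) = 1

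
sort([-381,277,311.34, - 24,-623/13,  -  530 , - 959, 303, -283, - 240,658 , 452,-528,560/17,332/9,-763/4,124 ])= [-959,  -  530, - 528,-381, - 283, - 240,  -  763/4, - 623/13,  -  24 , 560/17,332/9,  124, 277,303, 311.34,452,658]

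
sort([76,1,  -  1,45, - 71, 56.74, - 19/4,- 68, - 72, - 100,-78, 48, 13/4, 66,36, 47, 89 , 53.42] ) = [  -  100, -78,-72,  -  71 ,-68, - 19/4,  -  1, 1,13/4,36, 45,47, 48 , 53.42, 56.74,  66,76, 89] 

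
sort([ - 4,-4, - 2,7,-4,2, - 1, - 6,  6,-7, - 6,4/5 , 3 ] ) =[ - 7, -6, - 6, - 4, - 4, - 4,-2,  -  1,4/5, 2,3,6,7 ] 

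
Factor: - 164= - 2^2*41^1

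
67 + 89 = 156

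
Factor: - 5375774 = - 2^1 * 17^1*43^1 *3677^1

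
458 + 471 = 929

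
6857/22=6857/22 = 311.68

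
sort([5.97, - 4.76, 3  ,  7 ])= [ - 4.76 , 3 , 5.97,7]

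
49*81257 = 3981593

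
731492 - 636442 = 95050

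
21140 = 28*755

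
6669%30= 9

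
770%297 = 176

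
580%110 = 30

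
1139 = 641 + 498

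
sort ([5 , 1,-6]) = [ - 6 , 1, 5]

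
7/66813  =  7/66813 = 0.00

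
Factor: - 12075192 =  - 2^3*3^2*167711^1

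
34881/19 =1835 + 16/19 = 1835.84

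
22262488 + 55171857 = 77434345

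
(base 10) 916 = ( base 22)1JE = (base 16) 394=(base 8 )1624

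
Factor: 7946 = 2^1*29^1*137^1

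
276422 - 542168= -265746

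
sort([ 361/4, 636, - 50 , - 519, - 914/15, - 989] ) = [ - 989, - 519, - 914/15,  -  50 , 361/4,636] 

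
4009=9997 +  -  5988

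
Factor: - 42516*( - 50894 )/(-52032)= - 90158721/2168 = - 2^( - 3)*3^1*271^( - 1)*1181^1*25447^1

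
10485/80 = 131  +  1/16=131.06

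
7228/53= 136+20/53 = 136.38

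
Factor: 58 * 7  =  406= 2^1*7^1*29^1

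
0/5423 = 0 = 0.00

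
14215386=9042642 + 5172744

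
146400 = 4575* 32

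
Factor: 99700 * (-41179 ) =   -  2^2 *5^2 * 997^1*41179^1 = -4105546300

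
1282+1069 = 2351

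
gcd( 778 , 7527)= 1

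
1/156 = 1/156 = 0.01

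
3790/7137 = 3790/7137 = 0.53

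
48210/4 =24105/2 = 12052.50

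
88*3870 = 340560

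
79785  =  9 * 8865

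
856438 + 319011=1175449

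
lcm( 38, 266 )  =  266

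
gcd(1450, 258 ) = 2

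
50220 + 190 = 50410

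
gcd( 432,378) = 54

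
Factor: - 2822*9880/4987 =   -  2^4*5^1*13^1*17^1*19^1 * 83^1*4987^ ( -1) = - 27881360/4987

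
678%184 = 126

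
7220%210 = 80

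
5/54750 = 1/10950 = 0.00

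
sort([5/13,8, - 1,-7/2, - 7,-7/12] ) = [-7, - 7/2,-1, - 7/12,5/13,  8 ]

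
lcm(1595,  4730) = 137170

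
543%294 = 249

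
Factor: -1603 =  - 7^1*229^1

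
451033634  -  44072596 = 406961038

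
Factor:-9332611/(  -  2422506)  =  2^ ( - 1 )*3^( - 1) * 53^1*163^ (-1)*2477^( - 1 )*176087^1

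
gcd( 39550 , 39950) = 50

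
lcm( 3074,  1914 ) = 101442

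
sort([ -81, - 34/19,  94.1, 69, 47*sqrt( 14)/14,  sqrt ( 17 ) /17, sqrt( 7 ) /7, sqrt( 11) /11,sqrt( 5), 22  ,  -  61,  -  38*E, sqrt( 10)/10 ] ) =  [  -  38*E,-81, - 61,- 34/19,sqrt( 17 )/17,sqrt( 11)/11, sqrt(10)/10,sqrt( 7 )/7, sqrt( 5 ),47 * sqrt(14 )/14,22,69, 94.1]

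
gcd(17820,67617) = 99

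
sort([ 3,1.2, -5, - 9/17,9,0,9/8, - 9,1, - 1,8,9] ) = [-9,-5, - 1, - 9/17,0,1,9/8, 1.2 , 3,8 , 9,9 ] 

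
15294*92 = 1407048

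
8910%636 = 6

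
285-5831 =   -  5546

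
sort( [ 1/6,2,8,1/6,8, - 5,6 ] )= [ - 5,1/6 , 1/6,2, 6, 8,8] 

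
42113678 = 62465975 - 20352297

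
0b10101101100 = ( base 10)1388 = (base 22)2j2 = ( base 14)712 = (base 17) 4DB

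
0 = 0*405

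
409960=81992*5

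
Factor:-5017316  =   - 2^2*1254329^1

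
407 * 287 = 116809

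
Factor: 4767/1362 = 2^( - 1)*7^1= 7/2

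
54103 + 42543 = 96646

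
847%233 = 148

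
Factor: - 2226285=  - 3^4*5^1*23^1*239^1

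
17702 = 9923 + 7779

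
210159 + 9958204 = 10168363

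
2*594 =1188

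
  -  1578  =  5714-7292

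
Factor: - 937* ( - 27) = 25299 = 3^3*937^1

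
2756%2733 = 23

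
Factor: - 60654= - 2^1*3^1*11^1*919^1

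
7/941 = 7/941 = 0.01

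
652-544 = 108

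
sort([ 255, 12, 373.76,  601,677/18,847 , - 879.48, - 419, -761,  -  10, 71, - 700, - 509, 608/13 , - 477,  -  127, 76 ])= [ - 879.48,-761, - 700, - 509, - 477,-419, - 127, - 10, 12,677/18, 608/13,71,76, 255, 373.76, 601 , 847]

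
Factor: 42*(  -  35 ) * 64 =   -  2^7*3^1*5^1 * 7^2=- 94080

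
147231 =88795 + 58436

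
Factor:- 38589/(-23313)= 409^(-1 ) * 677^1 = 677/409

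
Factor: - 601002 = -2^1 * 3^2*173^1*193^1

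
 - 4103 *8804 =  - 36122812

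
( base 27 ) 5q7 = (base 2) 1000100000010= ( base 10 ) 4354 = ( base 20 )ahe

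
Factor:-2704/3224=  - 2^1 * 13^1 * 31^(-1 ) = - 26/31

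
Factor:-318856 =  - 2^3 * 39857^1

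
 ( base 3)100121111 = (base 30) 7ng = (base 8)15536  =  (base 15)2121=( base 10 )7006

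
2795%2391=404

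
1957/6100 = 1957/6100 = 0.32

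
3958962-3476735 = 482227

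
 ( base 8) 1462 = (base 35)nd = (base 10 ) 818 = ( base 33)OQ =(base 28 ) 116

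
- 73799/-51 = 73799/51 = 1447.04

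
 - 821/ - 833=821/833= 0.99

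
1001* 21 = 21021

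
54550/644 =84 + 227/322 = 84.70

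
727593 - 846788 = -119195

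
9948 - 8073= 1875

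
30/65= 6/13 = 0.46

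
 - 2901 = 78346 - 81247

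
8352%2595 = 567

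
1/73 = 1/73 = 0.01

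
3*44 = 132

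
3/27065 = 3/27065=0.00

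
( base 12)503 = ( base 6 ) 3203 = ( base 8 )1323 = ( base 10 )723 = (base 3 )222210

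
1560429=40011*39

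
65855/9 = 7317 + 2/9 = 7317.22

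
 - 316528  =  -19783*16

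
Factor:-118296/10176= -2^ ( - 3)*3^1 *31^1 = - 93/8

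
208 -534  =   -326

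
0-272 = -272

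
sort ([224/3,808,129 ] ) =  [224/3, 129,808]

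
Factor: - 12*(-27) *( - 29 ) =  - 9396 = - 2^2* 3^4*29^1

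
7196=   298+6898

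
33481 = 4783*7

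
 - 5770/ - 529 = 5770/529 = 10.91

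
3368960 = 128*26320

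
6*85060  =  510360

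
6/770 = 3/385 = 0.01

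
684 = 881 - 197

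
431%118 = 77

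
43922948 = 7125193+36797755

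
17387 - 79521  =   - 62134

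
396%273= 123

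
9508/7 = 1358 + 2/7 = 1358.29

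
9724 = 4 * 2431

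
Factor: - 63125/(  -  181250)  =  101/290 = 2^( - 1)*5^( - 1)*29^ ( - 1 )*101^1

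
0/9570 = 0 = 0.00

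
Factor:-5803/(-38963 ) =7/47 = 7^1*47^( - 1 )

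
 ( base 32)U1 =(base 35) RG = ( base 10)961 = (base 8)1701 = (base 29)144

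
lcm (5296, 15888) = 15888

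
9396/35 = 9396/35=268.46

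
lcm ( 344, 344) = 344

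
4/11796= 1/2949 = 0.00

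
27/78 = 9/26 = 0.35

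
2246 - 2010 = 236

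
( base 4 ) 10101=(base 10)273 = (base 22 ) c9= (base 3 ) 101010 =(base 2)100010001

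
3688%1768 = 152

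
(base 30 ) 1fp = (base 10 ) 1375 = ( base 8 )2537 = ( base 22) 2ib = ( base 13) 81A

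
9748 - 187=9561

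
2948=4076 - 1128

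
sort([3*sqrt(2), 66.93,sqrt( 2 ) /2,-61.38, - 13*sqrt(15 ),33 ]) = [ - 61.38 , - 13 * sqrt(15), sqrt(2 ) /2,3 * sqrt(2 ),33, 66.93]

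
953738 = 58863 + 894875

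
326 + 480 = 806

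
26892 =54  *498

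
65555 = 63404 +2151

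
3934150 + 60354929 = 64289079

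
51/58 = 51/58 = 0.88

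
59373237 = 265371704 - 205998467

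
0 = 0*917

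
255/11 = 255/11 = 23.18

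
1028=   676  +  352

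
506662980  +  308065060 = 814728040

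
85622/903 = 94 + 740/903 = 94.82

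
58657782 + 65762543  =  124420325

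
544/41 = 544/41 = 13.27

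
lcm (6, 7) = 42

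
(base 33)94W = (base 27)di2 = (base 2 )10011011101101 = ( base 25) FNF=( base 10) 9965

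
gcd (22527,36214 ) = 1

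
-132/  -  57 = 2+6/19  =  2.32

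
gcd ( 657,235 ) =1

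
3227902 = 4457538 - 1229636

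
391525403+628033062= 1019558465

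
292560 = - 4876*( - 60)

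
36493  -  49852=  - 13359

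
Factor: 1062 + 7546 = 2^5 *269^1 = 8608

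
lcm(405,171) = 7695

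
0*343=0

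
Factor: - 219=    - 3^1 * 73^1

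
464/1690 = 232/845 = 0.27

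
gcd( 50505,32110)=65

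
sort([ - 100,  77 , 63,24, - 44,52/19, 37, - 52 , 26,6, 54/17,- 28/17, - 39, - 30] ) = [ - 100, - 52, - 44, - 39 ,  -  30, - 28/17, 52/19, 54/17, 6,24,26,37 , 63,77 ]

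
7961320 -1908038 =6053282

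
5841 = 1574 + 4267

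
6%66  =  6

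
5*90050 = 450250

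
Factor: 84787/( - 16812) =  - 2^( - 2)*3^( - 2)*467^( - 1 )*84787^1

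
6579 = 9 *731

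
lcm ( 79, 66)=5214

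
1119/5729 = 1119/5729 = 0.20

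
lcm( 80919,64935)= 5259735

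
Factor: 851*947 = 23^1*37^1*947^1 = 805897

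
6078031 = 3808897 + 2269134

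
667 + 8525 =9192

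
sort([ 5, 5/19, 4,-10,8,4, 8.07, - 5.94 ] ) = [-10, - 5.94, 5/19, 4,  4,5, 8, 8.07 ] 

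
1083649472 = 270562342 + 813087130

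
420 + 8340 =8760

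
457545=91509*5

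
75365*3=226095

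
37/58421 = 37/58421 = 0.00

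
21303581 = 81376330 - 60072749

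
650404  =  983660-333256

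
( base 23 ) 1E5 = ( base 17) 2G6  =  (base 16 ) 358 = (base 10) 856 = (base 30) sg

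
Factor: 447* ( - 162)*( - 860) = 62276040 = 2^3 * 3^5*5^1 * 43^1 * 149^1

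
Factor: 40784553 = 3^4*233^1*2161^1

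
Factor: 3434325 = 3^1 * 5^2*29^1 * 1579^1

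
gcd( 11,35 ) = 1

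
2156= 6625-4469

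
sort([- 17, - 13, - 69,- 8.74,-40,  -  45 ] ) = [ - 69,-45,  -  40,-17,- 13, - 8.74]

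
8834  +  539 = 9373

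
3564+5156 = 8720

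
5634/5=5634/5 = 1126.80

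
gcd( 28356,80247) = 3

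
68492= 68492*1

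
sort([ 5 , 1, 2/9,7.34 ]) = [2/9,1, 5,7.34 ]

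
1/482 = 1/482 = 0.00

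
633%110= 83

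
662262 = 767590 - 105328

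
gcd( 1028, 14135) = 257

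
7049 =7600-551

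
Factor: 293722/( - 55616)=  - 169/32 = - 2^( - 5)*13^2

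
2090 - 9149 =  - 7059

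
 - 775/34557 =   -  775/34557 = - 0.02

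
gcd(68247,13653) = 9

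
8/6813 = 8/6813=0.00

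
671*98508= 66098868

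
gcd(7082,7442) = 2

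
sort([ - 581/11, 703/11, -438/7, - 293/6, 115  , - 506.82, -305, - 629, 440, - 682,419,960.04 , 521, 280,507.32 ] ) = [ - 682, - 629, - 506.82 , - 305, - 438/7, - 581/11, - 293/6,703/11,  115, 280, 419,440, 507.32, 521, 960.04]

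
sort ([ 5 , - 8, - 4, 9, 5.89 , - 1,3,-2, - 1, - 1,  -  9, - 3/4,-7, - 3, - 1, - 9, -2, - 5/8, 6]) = [ - 9, - 9, - 8,-7, - 4, - 3, -2, - 2, - 1,-1,- 1, - 1,- 3/4,-5/8,3,5, 5.89, 6,  9]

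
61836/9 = 6870 + 2/3 = 6870.67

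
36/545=36/545 = 0.07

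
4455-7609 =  - 3154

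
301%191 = 110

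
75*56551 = 4241325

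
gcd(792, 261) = 9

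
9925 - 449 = 9476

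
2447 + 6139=8586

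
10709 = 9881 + 828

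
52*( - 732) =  - 38064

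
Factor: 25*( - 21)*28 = - 2^2*3^1*5^2*7^2 = - 14700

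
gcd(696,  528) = 24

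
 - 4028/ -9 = 447+ 5/9 = 447.56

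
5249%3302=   1947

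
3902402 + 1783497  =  5685899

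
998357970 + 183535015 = 1181892985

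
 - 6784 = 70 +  - 6854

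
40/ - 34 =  - 2+14/17 = - 1.18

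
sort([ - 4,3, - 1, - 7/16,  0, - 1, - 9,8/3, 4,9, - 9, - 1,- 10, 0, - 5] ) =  [ - 10, - 9, - 9, - 5,  -  4, - 1,- 1, - 1, - 7/16, 0, 0, 8/3, 3,4, 9]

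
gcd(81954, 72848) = 9106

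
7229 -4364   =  2865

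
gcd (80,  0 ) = 80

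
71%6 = 5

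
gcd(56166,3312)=138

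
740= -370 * (-2)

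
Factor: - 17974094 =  - 2^1*8987047^1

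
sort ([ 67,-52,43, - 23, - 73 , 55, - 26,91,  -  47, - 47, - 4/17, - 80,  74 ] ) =[  -  80, - 73, - 52,-47, - 47, - 26, - 23, - 4/17, 43,55,67, 74, 91 ] 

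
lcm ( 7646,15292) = 15292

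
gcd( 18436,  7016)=4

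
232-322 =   -  90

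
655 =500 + 155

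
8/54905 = 8/54905 = 0.00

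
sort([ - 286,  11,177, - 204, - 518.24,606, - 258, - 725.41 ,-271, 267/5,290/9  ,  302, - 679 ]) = [ - 725.41,-679, - 518.24,-286, - 271, - 258, - 204,11, 290/9,  267/5,177,  302,606 ]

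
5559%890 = 219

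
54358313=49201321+5156992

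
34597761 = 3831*9031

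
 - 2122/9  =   - 236 + 2/9=- 235.78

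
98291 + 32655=130946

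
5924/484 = 12 + 29/121 = 12.24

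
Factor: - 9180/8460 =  - 3^1*17^1*47^( - 1 ) = - 51/47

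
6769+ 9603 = 16372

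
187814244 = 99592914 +88221330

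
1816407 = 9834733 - 8018326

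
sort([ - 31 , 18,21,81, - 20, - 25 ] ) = [  -  31, - 25, - 20,18,21, 81 ] 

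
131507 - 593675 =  - 462168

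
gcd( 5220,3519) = 9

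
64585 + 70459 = 135044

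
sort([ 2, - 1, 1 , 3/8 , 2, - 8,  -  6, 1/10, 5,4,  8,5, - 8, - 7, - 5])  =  [ - 8,  -  8, - 7, - 6, - 5,-1,1/10, 3/8,1, 2, 2, 4, 5,5, 8 ]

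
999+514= 1513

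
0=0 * 51841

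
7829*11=86119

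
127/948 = 127/948 = 0.13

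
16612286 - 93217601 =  - 76605315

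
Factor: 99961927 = 13^1*29^1* 265151^1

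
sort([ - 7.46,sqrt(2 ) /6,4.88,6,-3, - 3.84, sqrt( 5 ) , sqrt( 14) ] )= [ - 7.46, - 3.84 , - 3, sqrt(2 ) /6,sqrt(5), sqrt(14 ),  4.88, 6 ]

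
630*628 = 395640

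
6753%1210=703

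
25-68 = -43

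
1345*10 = 13450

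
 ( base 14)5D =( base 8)123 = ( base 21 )3k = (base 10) 83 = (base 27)32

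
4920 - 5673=-753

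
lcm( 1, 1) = 1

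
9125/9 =9125/9  =  1013.89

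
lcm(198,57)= 3762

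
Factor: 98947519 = 11^1*8995229^1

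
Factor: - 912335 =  - 5^1*182467^1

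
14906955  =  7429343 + 7477612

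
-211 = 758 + -969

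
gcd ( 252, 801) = 9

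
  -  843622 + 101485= - 742137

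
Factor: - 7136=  - 2^5*223^1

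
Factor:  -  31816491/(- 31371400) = 2^ ( - 3 )*3^1*5^ (  -  2 )*7^1*67^1*227^( - 1 ) * 691^(  -  1)*22613^1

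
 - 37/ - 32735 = 37/32735=0.00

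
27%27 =0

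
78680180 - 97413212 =-18733032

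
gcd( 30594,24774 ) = 6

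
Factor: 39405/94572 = 5/12 = 2^( - 2 ) * 3^(- 1 )*5^1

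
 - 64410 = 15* (-4294) 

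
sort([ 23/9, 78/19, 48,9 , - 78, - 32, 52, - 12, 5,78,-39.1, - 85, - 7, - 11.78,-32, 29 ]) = [ - 85, - 78,- 39.1, - 32,  -  32, - 12, - 11.78,-7,23/9,78/19,5, 9, 29, 48,52,78] 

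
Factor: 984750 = 2^1 * 3^1*5^3*13^1*101^1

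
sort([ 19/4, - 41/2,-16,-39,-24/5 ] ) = [ - 39, - 41/2, - 16, - 24/5,19/4]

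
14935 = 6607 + 8328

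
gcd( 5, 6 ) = 1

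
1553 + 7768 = 9321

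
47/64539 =47/64539=0.00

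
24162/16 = 12081/8 = 1510.12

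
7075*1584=11206800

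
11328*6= 67968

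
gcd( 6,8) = 2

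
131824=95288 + 36536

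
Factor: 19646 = 2^1 * 11^1*19^1*47^1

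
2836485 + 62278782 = 65115267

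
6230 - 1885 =4345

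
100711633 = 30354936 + 70356697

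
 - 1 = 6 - 7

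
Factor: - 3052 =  - 2^2 * 7^1 * 109^1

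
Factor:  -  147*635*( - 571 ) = 53299995 = 3^1*5^1* 7^2* 127^1*571^1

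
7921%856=217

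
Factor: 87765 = 3^1 * 5^1*5851^1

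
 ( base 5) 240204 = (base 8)21144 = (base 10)8804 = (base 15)291E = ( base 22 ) I44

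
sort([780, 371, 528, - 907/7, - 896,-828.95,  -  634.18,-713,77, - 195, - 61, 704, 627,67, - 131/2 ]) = [  -  896, - 828.95, - 713, - 634.18,-195,-907/7, - 131/2, - 61,  67, 77,  371,528, 627,  704, 780]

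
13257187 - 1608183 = 11649004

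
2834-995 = 1839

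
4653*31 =144243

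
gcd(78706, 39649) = 1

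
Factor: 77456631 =3^1*7^1*31^1*43^1*2767^1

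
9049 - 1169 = 7880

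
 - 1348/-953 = 1348/953= 1.41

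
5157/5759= 5157/5759 = 0.90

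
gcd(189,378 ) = 189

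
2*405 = 810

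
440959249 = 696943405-255984156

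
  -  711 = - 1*711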